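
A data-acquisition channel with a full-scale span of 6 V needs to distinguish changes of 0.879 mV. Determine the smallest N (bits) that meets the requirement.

Number of steps required ≥ 6 V / 0.879 mV = 6825.94.
Need 2^N ≥ 6825.94; 2^12 = 4096, 2^13 = 8192.
Minimum N = 13.

13 bits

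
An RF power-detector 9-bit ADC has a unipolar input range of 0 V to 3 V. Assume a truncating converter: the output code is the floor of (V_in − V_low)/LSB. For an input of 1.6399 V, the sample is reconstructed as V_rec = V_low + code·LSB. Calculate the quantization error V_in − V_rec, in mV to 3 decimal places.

5.134 mV

LSB = 3/2^9 = 5.859 mV.
(1.6399 − 0)/0.00585938 = 279.8763; ⌊·⌋ gives code 279.
V_rec = 0 + 279·0.00585938 = 1.6347656 V.
Error = 1.6399 − 1.6347656 = 0.00513438 V = 5.134 mV.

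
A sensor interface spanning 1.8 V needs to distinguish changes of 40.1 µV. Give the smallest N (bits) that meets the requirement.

16 bits

Number of steps required ≥ 1.8 V / 40.1 µV = 44887.78.
Need 2^N ≥ 44887.78; 2^15 = 32768, 2^16 = 65536.
Minimum N = 16.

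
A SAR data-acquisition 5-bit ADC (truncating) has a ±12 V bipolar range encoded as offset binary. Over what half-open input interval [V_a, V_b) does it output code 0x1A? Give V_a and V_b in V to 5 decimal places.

[7.50000 V, 8.25000 V)

LSB = 24/2^5 = 0.7500 V.
Code 0x1A = 26 decimal.
V_a = V_low + 26·LSB = 7.5 V; V_b = V_low + 27·LSB = 8.25 V.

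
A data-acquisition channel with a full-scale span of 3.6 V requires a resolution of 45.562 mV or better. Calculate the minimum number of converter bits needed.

Number of steps required ≥ 3.6 V / 45.562 mV = 79.01.
Need 2^N ≥ 79.01; 2^6 = 64, 2^7 = 128.
Minimum N = 7.

7 bits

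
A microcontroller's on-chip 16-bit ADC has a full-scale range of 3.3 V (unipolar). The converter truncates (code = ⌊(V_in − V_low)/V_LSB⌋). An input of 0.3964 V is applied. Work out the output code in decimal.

code 7872

Full-scale span = 3.3 V; LSB = 3.3/2^16 = 50.35 µV.
(V_in − V_low)/LSB = (0.3964 − 0) / 5.0354e-05 = 7872.264.
So the output code is 7872.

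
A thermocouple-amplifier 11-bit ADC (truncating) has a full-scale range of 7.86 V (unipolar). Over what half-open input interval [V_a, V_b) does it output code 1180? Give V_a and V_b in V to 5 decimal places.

[4.52871 V, 4.53255 V)

LSB = 7.86/2^11 = 3.838 mV.
V_a = V_low + 1180·LSB = 4.52871 V; V_b = V_low + 1181·LSB = 4.53255 V.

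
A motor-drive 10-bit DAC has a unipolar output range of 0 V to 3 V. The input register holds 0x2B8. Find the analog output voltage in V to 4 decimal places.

2.0391 V

LSB = 3 V / 2^10 = 2.930 mV.
Code 0x2B8 = 696 decimal.
V_out = 0 + 696 × 0.00292969 V = 2.03906 V.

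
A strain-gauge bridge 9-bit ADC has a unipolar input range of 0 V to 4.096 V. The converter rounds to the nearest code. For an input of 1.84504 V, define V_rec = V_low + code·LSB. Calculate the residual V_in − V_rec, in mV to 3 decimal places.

-2.960 mV

LSB = 4.096/2^9 = 8.000 mV.
(1.84504 − 0)/0.008 = 230.6300; round gives code 231.
Reconstructed: 1.848 V.
V_in − V_rec = -0.00296 V = -2.960 mV.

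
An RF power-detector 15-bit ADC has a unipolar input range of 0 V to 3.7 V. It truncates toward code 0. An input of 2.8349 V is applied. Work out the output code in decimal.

LSB = 3.7 V / 32768 = 112.92 µV.
(V_in − V_low)/LSB = (2.8349 − 0) / 0.000112915 = 25106.487.
So the output code is 25106.

code 25106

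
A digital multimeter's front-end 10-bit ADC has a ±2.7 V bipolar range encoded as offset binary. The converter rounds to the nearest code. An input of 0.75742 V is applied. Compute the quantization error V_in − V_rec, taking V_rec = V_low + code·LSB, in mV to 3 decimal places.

-1.955 mV

One LSB is 5.4 V / 1024 = 5.273 mV.
(0.75742 − (−2.7))/0.00527344 = 655.6293; round gives code 656.
Reconstructed: 0.759375 V.
V_in − V_rec = -0.001955 V = -1.955 mV.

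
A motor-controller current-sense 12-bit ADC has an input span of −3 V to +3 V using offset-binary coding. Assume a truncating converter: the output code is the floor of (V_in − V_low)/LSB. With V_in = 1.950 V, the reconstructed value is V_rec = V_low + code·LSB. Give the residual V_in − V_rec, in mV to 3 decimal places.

One LSB is 6 V / 4096 = 1.465 mV.
(V_in − V_low)/LSB = (1.950 − (−3))/0.00146484 = 3379.2000 → code 3379 (floor).
Code 3379 maps back to (−3) + 3379×0.00146484 V = 1.949707 V.
Difference: 0.000292969 V → 0.293 mV.

0.293 mV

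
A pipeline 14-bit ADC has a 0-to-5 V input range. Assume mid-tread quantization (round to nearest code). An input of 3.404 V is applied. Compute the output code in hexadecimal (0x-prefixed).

LSB = 5 V / 16384 = 305.18 µV.
(V_in − V_low)/LSB = (3.404 − 0) / 0.000305176 = 11154.227.
Round → code 11154.
In hexadecimal (0x-prefixed): 0x2B92.

code 0x2B92 (decimal 11154)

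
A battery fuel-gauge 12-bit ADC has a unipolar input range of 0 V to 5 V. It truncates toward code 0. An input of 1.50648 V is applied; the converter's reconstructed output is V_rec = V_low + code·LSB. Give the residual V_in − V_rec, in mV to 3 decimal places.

One LSB is 5 V / 4096 = 1.221 mV.
(1.50648 − 0)/0.0012207 = 1234.1084; ⌊·⌋ gives code 1234.
V_rec = 0 + 1234·0.0012207 = 1.5063477 V.
V_in − V_rec = 0.000132344 V = 0.132 mV.

0.132 mV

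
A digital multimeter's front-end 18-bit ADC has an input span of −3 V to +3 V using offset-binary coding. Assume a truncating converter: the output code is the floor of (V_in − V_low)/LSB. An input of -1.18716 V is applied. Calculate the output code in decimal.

With 262144 levels over 6 V, one step is 22.89 µV.
Input sits at 79204.188 steps above V_low.
So the output code is 79204.

code 79204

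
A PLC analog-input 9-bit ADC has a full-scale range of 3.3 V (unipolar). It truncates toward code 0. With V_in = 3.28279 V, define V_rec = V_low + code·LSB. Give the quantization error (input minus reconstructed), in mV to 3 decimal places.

LSB = 3.3/2^9 = 6.445 mV.
(3.28279 − 0)/0.00644531 = 509.3298; ⌊·⌋ gives code 509.
V_rec = 0 + 509·0.00644531 = 3.2806641 V.
Error = 3.28279 − 3.2806641 = 0.00212594 V = 2.126 mV.

2.126 mV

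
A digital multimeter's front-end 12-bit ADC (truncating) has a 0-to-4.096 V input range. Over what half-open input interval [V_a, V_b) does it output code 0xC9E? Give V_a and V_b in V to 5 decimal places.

LSB = 4.096/2^12 = 1.000 mV.
Code 0xC9E = 3230 decimal.
V_a = V_low + 3230·LSB = 3.23 V; V_b = V_low + 3231·LSB = 3.231 V.

[3.23000 V, 3.23100 V)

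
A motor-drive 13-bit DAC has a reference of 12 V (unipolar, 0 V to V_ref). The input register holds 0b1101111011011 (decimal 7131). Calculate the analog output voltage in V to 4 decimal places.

LSB = 12 V / 2^13 = 1.465 mV.
Code 0b1101111011011 = 7131 decimal.
V_out = 0 + 7131 × 0.00146484 V = 10.4458 V.

10.4458 V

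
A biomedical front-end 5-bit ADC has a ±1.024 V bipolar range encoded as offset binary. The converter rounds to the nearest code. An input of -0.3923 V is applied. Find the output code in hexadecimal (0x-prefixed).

Full-scale span = 2.048 V; LSB = 2.048/2^5 = 64.000 mV.
(-0.3923 − (−1.024)) / 0.064 = 9.870 LSBs.
So the output code is 10.
In hexadecimal (0x-prefixed): 0xA.

code 0xA (decimal 10)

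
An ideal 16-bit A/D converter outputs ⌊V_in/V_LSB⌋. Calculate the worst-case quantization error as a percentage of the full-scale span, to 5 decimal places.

0.00153 %

Truncating → worst-case error = 1 LSB = V_FS/2^16, so 100/65536 = 0.00152588 % of full scale.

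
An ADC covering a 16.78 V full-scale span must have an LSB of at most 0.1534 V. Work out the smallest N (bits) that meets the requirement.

7 bits

Number of steps required ≥ 16.78 V / 0.1534 V = 109.39.
Need 2^N ≥ 109.39; 2^6 = 64, 2^7 = 128.
Minimum N = 7.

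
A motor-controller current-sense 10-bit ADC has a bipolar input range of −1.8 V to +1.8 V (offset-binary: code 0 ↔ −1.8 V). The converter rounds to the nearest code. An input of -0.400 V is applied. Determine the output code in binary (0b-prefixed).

Full-scale span = 3.6 V; LSB = 3.6/2^10 = 3.516 mV.
(-0.400 − (−1.8)) / 0.00351563 = 398.222 LSBs.
round(398.222) = 398.
In binary (0b-prefixed): 0b110001110.

code 0b110001110 (decimal 398)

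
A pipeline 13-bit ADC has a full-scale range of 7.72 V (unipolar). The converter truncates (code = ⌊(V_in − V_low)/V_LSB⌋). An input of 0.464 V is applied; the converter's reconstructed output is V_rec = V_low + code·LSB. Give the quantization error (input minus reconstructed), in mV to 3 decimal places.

0.348 mV

One LSB is 7.72 V / 8192 = 0.942 mV.
(V_in − V_low)/LSB = (0.464 − 0)/0.000942383 = 492.3689 → code 492 (floor).
Reconstructed: 0.46365234 V.
Error = 0.464 − 0.46365234 = 0.000347656 V = 0.348 mV.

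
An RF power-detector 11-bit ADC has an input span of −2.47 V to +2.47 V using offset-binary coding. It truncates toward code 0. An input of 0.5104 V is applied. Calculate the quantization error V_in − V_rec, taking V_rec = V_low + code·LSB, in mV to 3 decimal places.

Step size: 4.94 V ÷ 2^11 = 2.412 mV.
Scaled input = 1235.5990 LSBs, so code = 1235.
V_rec = (−2.47) + 1235·0.00241211 = 0.50895508 V.
V_in − V_rec = 0.00144492 V = 1.445 mV.

1.445 mV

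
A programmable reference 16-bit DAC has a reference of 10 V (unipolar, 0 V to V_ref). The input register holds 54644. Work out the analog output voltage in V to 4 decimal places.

8.3380 V

LSB = 10 V / 2^16 = 152.59 µV.
V_out = 0 + 54644 × 0.000152588 V = 8.33801 V.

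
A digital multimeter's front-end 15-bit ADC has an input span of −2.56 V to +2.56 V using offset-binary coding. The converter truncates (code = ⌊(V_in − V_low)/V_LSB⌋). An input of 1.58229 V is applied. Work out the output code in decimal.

code 26510

Full-scale span = 5.12 V; LSB = 5.12/2^15 = 156.25 µV.
(1.58229 − (−2.56)) / 0.00015625 = 26510.656 LSBs.
⌊·⌋(26510.656) = 26510.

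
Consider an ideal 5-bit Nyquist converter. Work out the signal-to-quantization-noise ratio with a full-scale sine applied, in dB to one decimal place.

31.9 dB

SNR ≈ 6.02·N + 1.76 dB = 6.02·5 + 1.76 = 31.86 dB.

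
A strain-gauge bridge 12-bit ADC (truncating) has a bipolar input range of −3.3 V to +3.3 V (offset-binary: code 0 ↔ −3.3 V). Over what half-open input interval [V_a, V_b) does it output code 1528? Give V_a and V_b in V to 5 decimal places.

LSB = 6.6/2^12 = 1.611 mV.
V_a = V_low + 1528·LSB = -0.837891 V; V_b = V_low + 1529·LSB = -0.836279 V.

[-0.83789 V, -0.83628 V)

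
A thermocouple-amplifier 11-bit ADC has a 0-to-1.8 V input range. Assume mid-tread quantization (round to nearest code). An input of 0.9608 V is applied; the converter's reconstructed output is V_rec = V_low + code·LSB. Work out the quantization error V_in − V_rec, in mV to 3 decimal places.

0.155 mV

LSB = 1.8/2^11 = 0.879 mV.
Scaled input = 1093.1769 LSBs, so code = 1093.
Code 1093 maps back to 0 + 1093×0.000878906 V = 0.96064453 V.
Difference: 0.000155469 V → 0.155 mV.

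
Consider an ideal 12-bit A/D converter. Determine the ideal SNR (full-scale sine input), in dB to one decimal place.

SNR ≈ 6.02·N + 1.76 dB = 6.02·12 + 1.76 = 74.00 dB.

74.0 dB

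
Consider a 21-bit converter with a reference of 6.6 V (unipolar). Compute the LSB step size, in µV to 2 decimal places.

3.15 µV

Full-scale span = 6.6 V.
LSB = 6.6 / 2^21 = 6.6 / 2097152 = 3.14713e-06 V = 3.15 µV.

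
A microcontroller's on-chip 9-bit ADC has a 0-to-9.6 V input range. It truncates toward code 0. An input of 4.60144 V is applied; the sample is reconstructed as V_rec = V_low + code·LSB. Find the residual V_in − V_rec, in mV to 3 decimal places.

7.690 mV

Step size: 9.6 V ÷ 2^9 = 18.750 mV.
(V_in − V_low)/LSB = (4.60144 − 0)/0.01875 = 245.4101 → code 245 (floor).
Reconstructed: 4.59375 V.
V_in − V_rec = 0.00769 V = 7.690 mV.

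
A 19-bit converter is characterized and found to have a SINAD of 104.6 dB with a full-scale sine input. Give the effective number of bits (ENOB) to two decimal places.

17.08 bits

ENOB = (SINAD − 1.76) / 6.02 = (104.6 − 1.76)/6.02 = 17.083.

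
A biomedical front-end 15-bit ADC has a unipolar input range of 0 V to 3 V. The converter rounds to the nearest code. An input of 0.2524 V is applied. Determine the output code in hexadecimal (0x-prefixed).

LSB = 3 V / 32768 = 91.55 µV.
Input sits at 2756.881 steps above V_low.
Round → code 2757.
In hexadecimal (0x-prefixed): 0xAC5.

code 0xAC5 (decimal 2757)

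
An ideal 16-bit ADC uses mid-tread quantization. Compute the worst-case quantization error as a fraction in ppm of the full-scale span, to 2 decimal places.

7.63 ppm

Rounding → worst-case error = ½ LSB = V_FS/2^17, so 1e+06/131072 = 7.62939 ppm of full scale.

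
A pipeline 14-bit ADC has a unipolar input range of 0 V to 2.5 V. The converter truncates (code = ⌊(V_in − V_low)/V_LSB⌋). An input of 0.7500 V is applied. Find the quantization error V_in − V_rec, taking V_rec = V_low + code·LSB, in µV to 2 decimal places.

30.52 µV

One LSB is 2.5 V / 16384 = 152.59 µV.
(V_in − V_low)/LSB = (0.7500 − 0)/0.000152588 = 4915.2000 → code 4915 (floor).
Code 4915 maps back to 0 + 4915×0.000152588 V = 0.74996948 V.
Error = 0.7500 − 0.74996948 = 3.05176e-05 V = 30.52 µV.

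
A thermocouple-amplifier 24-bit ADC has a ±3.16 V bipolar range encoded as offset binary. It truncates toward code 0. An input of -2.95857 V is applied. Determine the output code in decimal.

code 534720

With 16777216 levels over 6.32 V, one step is 0.38 µV.
(V_in − V_low)/LSB = (-2.95857 − (−3.16)) / 3.76701e-07 = 534720.668.
Floor → code 534720.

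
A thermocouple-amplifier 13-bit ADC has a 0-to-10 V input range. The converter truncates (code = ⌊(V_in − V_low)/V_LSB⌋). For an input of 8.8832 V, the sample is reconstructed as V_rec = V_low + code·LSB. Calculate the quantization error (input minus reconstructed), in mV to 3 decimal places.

Step size: 10 V ÷ 2^13 = 1.221 mV.
Scaled input = 7277.1174 LSBs, so code = 7277.
Code 7277 maps back to 0 + 7277×0.0012207 V = 8.8830566 V.
V_in − V_rec = 0.000143359 V = 0.143 mV.

0.143 mV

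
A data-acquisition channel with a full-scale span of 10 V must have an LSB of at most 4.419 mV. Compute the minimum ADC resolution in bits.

12 bits

Number of steps required ≥ 10 V / 4.419 mV = 2262.96.
Need 2^N ≥ 2262.96; 2^11 = 2048, 2^12 = 4096.
Minimum N = 12.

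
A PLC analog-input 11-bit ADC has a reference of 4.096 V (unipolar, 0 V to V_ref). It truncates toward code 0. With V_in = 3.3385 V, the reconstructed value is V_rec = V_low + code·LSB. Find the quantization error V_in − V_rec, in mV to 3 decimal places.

0.500 mV

Step size: 4.096 V ÷ 2^11 = 2.000 mV.
(V_in − V_low)/LSB = (3.3385 − 0)/0.002 = 1669.2500 → code 1669 (floor).
Reconstructed: 3.338 V.
Error = 3.3385 − 3.338 = 0.0005 V = 0.500 mV.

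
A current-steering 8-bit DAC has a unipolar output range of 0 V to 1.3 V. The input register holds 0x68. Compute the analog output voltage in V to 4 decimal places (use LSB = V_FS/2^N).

LSB = 1.3 V / 2^8 = 5.078 mV.
Code 0x68 = 104 decimal.
V_out = 0 + 104 × 0.00507813 V = 0.528125 V.

0.5281 V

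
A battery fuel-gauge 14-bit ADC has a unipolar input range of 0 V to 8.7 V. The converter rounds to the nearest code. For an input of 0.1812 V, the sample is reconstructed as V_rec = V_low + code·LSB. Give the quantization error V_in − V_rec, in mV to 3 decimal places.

Step size: 8.7 V ÷ 2^14 = 0.531 mV.
Scaled input = 341.2392 LSBs, so code = 341.
Reconstructed: 0.181073 V.
Difference: 0.000127002 V → 0.127 mV.

0.127 mV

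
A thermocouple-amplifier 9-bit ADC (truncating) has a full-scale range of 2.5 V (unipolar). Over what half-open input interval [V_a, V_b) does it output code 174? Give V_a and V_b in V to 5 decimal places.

LSB = 2.5/2^9 = 4.883 mV.
V_a = V_low + 174·LSB = 0.849609 V; V_b = V_low + 175·LSB = 0.854492 V.

[0.84961 V, 0.85449 V)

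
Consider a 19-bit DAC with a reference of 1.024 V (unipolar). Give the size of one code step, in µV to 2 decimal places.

Full-scale span = 1.024 V.
LSB = 1.024 / 2^19 = 1.024 / 524288 = 1.95313e-06 V = 1.95 µV.

1.95 µV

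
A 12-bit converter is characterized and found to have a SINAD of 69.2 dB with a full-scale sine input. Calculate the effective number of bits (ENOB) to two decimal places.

ENOB = (SINAD − 1.76) / 6.02 = (69.2 − 1.76)/6.02 = 11.203.

11.20 bits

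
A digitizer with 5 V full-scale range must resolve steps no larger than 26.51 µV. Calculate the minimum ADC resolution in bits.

18 bits

Number of steps required ≥ 5 V / 26.51 µV = 188608.07.
Need 2^N ≥ 188608.07; 2^17 = 131072, 2^18 = 262144.
Minimum N = 18.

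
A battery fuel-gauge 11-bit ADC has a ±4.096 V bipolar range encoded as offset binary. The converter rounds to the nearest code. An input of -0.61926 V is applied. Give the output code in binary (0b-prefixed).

code 0b1101100101 (decimal 869)

Full-scale span = 8.192 V; LSB = 8.192/2^11 = 4.000 mV.
(V_in − V_low)/LSB = (-0.61926 − (−4.096)) / 0.004 = 869.185.
So the output code is 869.
In binary (0b-prefixed): 0b1101100101.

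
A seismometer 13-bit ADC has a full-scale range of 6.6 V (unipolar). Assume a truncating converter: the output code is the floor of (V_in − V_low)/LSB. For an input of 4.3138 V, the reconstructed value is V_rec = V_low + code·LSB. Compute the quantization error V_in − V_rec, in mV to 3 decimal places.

0.275 mV

One LSB is 6.6 V / 8192 = 0.806 mV.
(4.3138 − 0)/0.000805664 = 5354.3408; ⌊·⌋ gives code 5354.
Reconstructed: 4.3135254 V.
Error = 4.3138 − 4.3135254 = 0.000274609 V = 0.275 mV.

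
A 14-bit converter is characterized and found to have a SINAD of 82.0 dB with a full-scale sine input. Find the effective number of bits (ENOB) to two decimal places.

ENOB = (SINAD − 1.76) / 6.02 = (82.0 − 1.76)/6.02 = 13.329.

13.33 bits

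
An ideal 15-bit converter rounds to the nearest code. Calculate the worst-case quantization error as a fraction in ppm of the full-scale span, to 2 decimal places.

Rounding → worst-case error = ½ LSB = V_FS/2^16, so 1e+06/65536 = 15.2588 ppm of full scale.

15.26 ppm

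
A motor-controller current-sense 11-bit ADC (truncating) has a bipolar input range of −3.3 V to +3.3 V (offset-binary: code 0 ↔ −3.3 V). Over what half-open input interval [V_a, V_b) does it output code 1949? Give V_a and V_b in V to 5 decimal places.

LSB = 6.6/2^11 = 3.223 mV.
V_a = V_low + 1949·LSB = 2.98096 V; V_b = V_low + 1950·LSB = 2.98418 V.

[2.98096 V, 2.98418 V)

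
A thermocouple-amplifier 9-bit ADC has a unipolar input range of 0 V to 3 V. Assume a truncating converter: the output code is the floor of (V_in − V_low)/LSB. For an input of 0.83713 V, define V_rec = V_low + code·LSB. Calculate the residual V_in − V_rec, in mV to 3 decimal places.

LSB = 3/2^9 = 5.859 mV.
(0.83713 − 0)/0.00585938 = 142.8702; ⌊·⌋ gives code 142.
V_rec = 0 + 142·0.00585938 = 0.83203125 V.
V_in − V_rec = 0.00509875 V = 5.099 mV.

5.099 mV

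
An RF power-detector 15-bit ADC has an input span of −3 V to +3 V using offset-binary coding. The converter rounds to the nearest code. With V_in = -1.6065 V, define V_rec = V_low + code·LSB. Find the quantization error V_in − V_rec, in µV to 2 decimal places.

67.38 µV

Step size: 6 V ÷ 2^15 = 183.11 µV.
(-1.6065 − (−3))/0.000183105 = 7610.3680; round gives code 7610.
V_rec = (−3) + 7610·0.000183105 = -1.6065674 V.
V_in − V_rec = 6.73828e-05 V = 67.38 µV.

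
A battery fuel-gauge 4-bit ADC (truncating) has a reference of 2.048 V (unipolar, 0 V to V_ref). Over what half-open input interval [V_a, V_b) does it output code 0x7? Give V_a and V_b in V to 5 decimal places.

[0.89600 V, 1.02400 V)

LSB = 2.048/2^4 = 128.000 mV.
Code 0x7 = 7 decimal.
V_a = V_low + 7·LSB = 0.896 V; V_b = V_low + 8·LSB = 1.024 V.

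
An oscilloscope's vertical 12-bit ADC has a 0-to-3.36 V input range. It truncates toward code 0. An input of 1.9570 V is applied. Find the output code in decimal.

code 2385

Full-scale span = 3.36 V; LSB = 3.36/2^12 = 0.820 mV.
(V_in − V_low)/LSB = (1.9570 − 0) / 0.000820312 = 2385.676.
So the output code is 2385.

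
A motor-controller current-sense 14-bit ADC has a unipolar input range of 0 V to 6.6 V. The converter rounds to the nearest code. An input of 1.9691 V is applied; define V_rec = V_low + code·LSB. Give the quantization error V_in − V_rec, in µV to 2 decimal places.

57.03 µV

One LSB is 6.6 V / 16384 = 402.83 µV.
Scaled input = 4888.1416 LSBs, so code = 4888.
Reconstructed: 1.969043 V.
Error = 1.9691 − 1.969043 = 5.70313e-05 V = 57.03 µV.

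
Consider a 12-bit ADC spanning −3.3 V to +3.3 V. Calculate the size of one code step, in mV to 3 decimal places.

Full-scale span = 6.6 V.
LSB = 6.6 / 2^12 = 6.6 / 4096 = 0.00161133 V = 1.611 mV.

1.611 mV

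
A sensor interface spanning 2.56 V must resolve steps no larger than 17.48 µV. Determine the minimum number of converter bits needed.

18 bits

Number of steps required ≥ 2.56 V / 17.48 µV = 146453.09.
Need 2^N ≥ 146453.09; 2^17 = 131072, 2^18 = 262144.
Minimum N = 18.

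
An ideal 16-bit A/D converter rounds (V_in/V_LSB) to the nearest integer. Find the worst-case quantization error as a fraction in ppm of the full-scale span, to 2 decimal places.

7.63 ppm

Rounding → worst-case error = ½ LSB = V_FS/2^17, so 1e+06/131072 = 7.62939 ppm of full scale.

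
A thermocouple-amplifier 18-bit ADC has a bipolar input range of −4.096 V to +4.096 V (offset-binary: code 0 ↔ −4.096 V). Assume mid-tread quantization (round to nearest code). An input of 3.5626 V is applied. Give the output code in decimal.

code 245075

With 262144 levels over 8.192 V, one step is 31.25 µV.
Input sits at 245075.200 steps above V_low.
round(245075.200) = 245075.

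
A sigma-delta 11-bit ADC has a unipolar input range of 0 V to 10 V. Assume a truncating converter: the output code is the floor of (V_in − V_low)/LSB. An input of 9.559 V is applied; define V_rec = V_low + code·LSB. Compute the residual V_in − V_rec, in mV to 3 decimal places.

One LSB is 10 V / 2048 = 4.883 mV.
(V_in − V_low)/LSB = (9.559 − 0)/0.00488281 = 1957.6832 → code 1957 (floor).
Reconstructed: 9.5556641 V.
Error = 9.559 − 9.5556641 = 0.00333594 V = 3.336 mV.

3.336 mV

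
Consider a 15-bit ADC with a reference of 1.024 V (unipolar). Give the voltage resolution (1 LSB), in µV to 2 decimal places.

Full-scale span = 1.024 V.
LSB = 1.024 / 2^15 = 1.024 / 32768 = 3.125e-05 V = 31.25 µV.

31.25 µV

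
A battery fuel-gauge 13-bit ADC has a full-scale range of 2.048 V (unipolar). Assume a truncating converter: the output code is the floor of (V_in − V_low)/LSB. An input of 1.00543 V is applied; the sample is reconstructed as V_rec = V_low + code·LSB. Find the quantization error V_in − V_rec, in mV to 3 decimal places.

0.180 mV

LSB = 2.048/2^13 = 250.00 µV.
(1.00543 − 0)/0.00025 = 4021.7200; ⌊·⌋ gives code 4021.
Reconstructed: 1.00525 V.
Difference: 0.00018 V → 0.180 mV.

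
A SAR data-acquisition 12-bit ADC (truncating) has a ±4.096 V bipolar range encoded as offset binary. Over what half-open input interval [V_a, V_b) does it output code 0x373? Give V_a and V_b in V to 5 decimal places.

[-2.33000 V, -2.32800 V)

LSB = 8.192/2^12 = 2.000 mV.
Code 0x373 = 883 decimal.
V_a = V_low + 883·LSB = -2.33 V; V_b = V_low + 884·LSB = -2.328 V.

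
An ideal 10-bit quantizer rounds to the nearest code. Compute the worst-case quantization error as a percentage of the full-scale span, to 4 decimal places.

0.0488 %

Rounding → worst-case error = ½ LSB = V_FS/2^11, so 100/2048 = 0.0488281 % of full scale.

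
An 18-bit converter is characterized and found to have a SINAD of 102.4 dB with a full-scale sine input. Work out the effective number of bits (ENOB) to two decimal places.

16.72 bits

ENOB = (SINAD − 1.76) / 6.02 = (102.4 − 1.76)/6.02 = 16.718.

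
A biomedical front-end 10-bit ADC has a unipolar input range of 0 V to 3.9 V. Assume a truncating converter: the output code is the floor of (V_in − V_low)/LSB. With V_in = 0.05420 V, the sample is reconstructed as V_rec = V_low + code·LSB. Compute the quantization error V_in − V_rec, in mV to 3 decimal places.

0.880 mV

Step size: 3.9 V ÷ 2^10 = 3.809 mV.
(V_in − V_low)/LSB = (0.05420 − 0)/0.00380859 = 14.2310 → code 14 (floor).
Code 14 maps back to 0 + 14×0.00380859 V = 0.053320313 V.
Error = 0.05420 − 0.053320313 = 0.000879688 V = 0.880 mV.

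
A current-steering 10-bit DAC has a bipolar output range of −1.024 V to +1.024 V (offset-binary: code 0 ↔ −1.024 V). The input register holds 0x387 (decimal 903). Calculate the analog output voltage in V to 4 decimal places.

LSB = 2.048 V / 2^10 = 2.000 mV.
Code 0x387 = 903 decimal.
V_out = (−1.024) + 903 × 0.002 V = 0.782 V.

0.7820 V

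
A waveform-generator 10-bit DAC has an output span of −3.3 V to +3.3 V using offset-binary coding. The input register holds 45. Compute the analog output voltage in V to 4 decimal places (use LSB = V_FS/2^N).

-3.0100 V

LSB = 6.6 V / 2^10 = 6.445 mV.
V_out = (−3.3) + 45 × 0.00644531 V = -3.00996 V.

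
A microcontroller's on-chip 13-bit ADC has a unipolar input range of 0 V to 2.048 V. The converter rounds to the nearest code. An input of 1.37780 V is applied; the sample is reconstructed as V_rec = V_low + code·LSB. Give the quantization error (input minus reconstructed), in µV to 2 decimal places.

One LSB is 2.048 V / 8192 = 250.00 µV.
Scaled input = 5511.2000 LSBs, so code = 5511.
Code 5511 maps back to 0 + 5511×0.00025 V = 1.37775 V.
Difference: 5e-05 V → 50.00 µV.

50.00 µV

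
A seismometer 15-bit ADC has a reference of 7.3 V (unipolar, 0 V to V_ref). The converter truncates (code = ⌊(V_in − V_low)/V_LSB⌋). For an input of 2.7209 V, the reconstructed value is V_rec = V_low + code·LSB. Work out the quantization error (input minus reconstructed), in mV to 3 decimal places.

One LSB is 7.3 V / 32768 = 222.78 µV.
(V_in − V_low)/LSB = (2.7209 − 0)/0.000222778 = 12213.4865 → code 12213 (floor).
Reconstructed: 2.7207916 V.
Error = 2.7209 − 2.7207916 = 0.000108374 V = 0.108 mV.

0.108 mV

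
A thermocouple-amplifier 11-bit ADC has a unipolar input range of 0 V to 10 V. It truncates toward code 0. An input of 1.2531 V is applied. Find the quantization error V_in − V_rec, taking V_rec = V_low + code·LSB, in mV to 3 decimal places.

3.100 mV

One LSB is 10 V / 2048 = 4.883 mV.
(V_in − V_low)/LSB = (1.2531 − 0)/0.00488281 = 256.6349 → code 256 (floor).
V_rec = 0 + 256·0.00488281 = 1.25 V.
Difference: 0.0031 V → 3.100 mV.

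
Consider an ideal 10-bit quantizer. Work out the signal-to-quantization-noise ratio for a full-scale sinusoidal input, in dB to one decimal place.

62.0 dB

SNR ≈ 6.02·N + 1.76 dB = 6.02·10 + 1.76 = 61.96 dB.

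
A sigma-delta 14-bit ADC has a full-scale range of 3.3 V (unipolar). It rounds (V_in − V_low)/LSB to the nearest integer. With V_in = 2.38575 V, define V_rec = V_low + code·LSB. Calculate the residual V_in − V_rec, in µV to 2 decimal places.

-22.71 µV

LSB = 3.3/2^14 = 201.42 µV.
(2.38575 − 0)/0.000201416 = 11844.8873; round gives code 11845.
Code 11845 maps back to 0 + 11845×0.000201416 V = 2.3857727 V.
Error = 2.38575 − 2.3857727 = -2.27051e-05 V = -22.71 µV.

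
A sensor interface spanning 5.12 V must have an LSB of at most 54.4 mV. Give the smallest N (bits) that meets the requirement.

7 bits

Number of steps required ≥ 5.12 V / 54.4 mV = 94.12.
Need 2^N ≥ 94.12; 2^6 = 64, 2^7 = 128.
Minimum N = 7.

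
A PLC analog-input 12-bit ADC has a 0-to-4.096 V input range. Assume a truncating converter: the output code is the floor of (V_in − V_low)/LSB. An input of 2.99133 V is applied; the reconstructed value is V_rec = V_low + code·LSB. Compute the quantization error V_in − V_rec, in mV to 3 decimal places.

Step size: 4.096 V ÷ 2^12 = 1.000 mV.
Scaled input = 2991.3300 LSBs, so code = 2991.
V_rec = 0 + 2991·0.001 = 2.991 V.
Difference: 0.00033 V → 0.330 mV.

0.330 mV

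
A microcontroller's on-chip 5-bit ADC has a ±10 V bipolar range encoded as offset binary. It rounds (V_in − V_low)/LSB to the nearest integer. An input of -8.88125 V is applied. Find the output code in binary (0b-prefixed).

Full-scale span = 20 V; LSB = 20/2^5 = 0.6250 V.
(V_in − V_low)/LSB = (-8.88125 − (−10)) / 0.625 = 1.790.
Round → code 2.
In binary (0b-prefixed): 0b10.

code 0b10 (decimal 2)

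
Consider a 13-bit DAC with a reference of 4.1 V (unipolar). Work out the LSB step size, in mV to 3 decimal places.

Full-scale span = 4.1 V.
LSB = 4.1 / 2^13 = 4.1 / 8192 = 0.000500488 V = 0.500 mV.

0.500 mV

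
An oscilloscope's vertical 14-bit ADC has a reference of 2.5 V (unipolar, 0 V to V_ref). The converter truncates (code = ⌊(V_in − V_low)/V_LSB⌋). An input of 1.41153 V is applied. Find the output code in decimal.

Full-scale span = 2.5 V; LSB = 2.5/2^14 = 152.59 µV.
(1.41153 − 0) / 0.000152588 = 9250.603 LSBs.
So the output code is 9250.

code 9250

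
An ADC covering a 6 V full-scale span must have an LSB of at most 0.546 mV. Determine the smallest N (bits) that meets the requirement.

14 bits

Number of steps required ≥ 6 V / 0.546 mV = 10989.01.
Need 2^N ≥ 10989.01; 2^13 = 8192, 2^14 = 16384.
Minimum N = 14.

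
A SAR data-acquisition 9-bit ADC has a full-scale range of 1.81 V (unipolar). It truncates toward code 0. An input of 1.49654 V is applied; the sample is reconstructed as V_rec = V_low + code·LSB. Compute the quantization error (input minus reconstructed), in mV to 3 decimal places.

1.169 mV

Step size: 1.81 V ÷ 2^9 = 3.535 mV.
Scaled input = 423.3307 LSBs, so code = 423.
Code 423 maps back to 0 + 423×0.00353516 V = 1.4953711 V.
Error = 1.49654 − 1.4953711 = 0.00116891 V = 1.169 mV.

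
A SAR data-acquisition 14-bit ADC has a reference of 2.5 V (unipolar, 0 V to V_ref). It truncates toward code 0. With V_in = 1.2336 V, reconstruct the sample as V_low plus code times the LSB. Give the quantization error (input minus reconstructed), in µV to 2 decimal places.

79.49 µV

Step size: 2.5 V ÷ 2^14 = 152.59 µV.
Scaled input = 8084.5210 LSBs, so code = 8084.
Code 8084 maps back to 0 + 8084×0.000152588 V = 1.2335205 V.
V_in − V_rec = 7.94922e-05 V = 79.49 µV.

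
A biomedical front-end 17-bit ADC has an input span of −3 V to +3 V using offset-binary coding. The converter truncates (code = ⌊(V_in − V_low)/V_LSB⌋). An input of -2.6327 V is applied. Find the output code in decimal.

code 8023

LSB = 6 V / 131072 = 45.78 µV.
Input sits at 8023.791 steps above V_low.
Floor → code 8023.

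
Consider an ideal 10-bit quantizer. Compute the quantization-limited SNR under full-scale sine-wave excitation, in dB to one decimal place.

SNR ≈ 6.02·N + 1.76 dB = 6.02·10 + 1.76 = 61.96 dB.

62.0 dB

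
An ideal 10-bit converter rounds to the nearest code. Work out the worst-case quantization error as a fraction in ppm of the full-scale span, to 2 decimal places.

Rounding → worst-case error = ½ LSB = V_FS/2^11, so 1e+06/2048 = 488.281 ppm of full scale.

488.28 ppm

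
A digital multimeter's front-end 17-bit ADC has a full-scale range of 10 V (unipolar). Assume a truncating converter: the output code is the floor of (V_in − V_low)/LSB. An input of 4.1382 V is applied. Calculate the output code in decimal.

code 54240

Full-scale span = 10 V; LSB = 10/2^17 = 76.29 µV.
(4.1382 − 0) / 7.62939e-05 = 54240.215 LSBs.
Floor → code 54240.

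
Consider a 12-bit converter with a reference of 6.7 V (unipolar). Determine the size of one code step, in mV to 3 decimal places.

Full-scale span = 6.7 V.
LSB = 6.7 / 2^12 = 6.7 / 4096 = 0.00163574 V = 1.636 mV.

1.636 mV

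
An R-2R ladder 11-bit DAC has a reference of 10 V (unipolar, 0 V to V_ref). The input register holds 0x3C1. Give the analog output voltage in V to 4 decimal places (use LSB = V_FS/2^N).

LSB = 10 V / 2^11 = 4.883 mV.
Code 0x3C1 = 961 decimal.
V_out = 0 + 961 × 0.00488281 V = 4.69238 V.

4.6924 V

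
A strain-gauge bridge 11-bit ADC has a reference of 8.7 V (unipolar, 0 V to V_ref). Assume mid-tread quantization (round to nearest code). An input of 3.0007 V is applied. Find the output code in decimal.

code 706

LSB = 8.7 V / 2048 = 4.248 mV.
(V_in − V_low)/LSB = (3.0007 − 0) / 0.00424805 = 706.372.
round(706.372) = 706.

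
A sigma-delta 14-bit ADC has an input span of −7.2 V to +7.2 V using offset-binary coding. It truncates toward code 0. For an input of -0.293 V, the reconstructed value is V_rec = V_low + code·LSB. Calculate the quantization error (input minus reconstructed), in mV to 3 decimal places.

0.555 mV

Step size: 14.4 V ÷ 2^14 = 0.879 mV.
(-0.293 − (−7.2))/0.000878906 = 7858.6311; ⌊·⌋ gives code 7858.
Code 7858 maps back to (−7.2) + 7858×0.000878906 V = -0.29355469 V.
Difference: 0.000554687 V → 0.555 mV.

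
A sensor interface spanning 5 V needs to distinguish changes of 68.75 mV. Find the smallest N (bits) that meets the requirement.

7 bits

Number of steps required ≥ 5 V / 68.75 mV = 72.73.
Need 2^N ≥ 72.73; 2^6 = 64, 2^7 = 128.
Minimum N = 7.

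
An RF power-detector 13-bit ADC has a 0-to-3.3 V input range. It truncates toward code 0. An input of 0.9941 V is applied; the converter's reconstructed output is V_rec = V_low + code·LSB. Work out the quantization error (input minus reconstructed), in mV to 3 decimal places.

LSB = 3.3/2^13 = 402.83 µV.
(V_in − V_low)/LSB = (0.9941 − 0)/0.000402832 = 2467.7779 → code 2467 (floor).
V_rec = 0 + 2467·0.000402832 = 0.99378662 V.
V_in − V_rec = 0.000313379 V = 0.313 mV.

0.313 mV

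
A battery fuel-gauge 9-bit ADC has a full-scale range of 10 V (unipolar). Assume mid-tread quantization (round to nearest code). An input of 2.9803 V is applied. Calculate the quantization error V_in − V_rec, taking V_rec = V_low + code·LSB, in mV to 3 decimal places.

-7.981 mV

One LSB is 10 V / 512 = 19.531 mV.
Scaled input = 152.5914 LSBs, so code = 153.
V_rec = 0 + 153·0.0195312 = 2.9882812 V.
Error = 2.9803 − 2.9882812 = -0.00798125 V = -7.981 mV.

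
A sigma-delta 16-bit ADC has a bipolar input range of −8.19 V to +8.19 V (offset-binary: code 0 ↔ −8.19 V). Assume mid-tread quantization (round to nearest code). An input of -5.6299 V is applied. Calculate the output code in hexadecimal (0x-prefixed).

With 65536 levels over 16.38 V, one step is 249.94 µV.
(-5.6299 − (−8.19)) / 0.000249939 = 10242.901 LSBs.
So the output code is 10243.
In hexadecimal (0x-prefixed): 0x2803.

code 0x2803 (decimal 10243)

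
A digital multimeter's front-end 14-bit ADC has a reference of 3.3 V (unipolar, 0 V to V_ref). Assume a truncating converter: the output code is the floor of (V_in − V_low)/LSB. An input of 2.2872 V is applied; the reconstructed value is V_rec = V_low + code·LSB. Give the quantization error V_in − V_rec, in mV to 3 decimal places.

Step size: 3.3 V ÷ 2^14 = 201.42 µV.
Scaled input = 11355.6015 LSBs, so code = 11355.
Code 11355 maps back to 0 + 11355×0.000201416 V = 2.2870789 V.
V_in − V_rec = 0.000121143 V = 0.121 mV.

0.121 mV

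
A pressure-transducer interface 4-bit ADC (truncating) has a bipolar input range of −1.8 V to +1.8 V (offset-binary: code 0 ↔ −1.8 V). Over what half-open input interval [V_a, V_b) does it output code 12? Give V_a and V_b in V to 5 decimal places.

LSB = 3.6/2^4 = 225.000 mV.
V_a = V_low + 12·LSB = 0.9 V; V_b = V_low + 13·LSB = 1.125 V.

[0.90000 V, 1.12500 V)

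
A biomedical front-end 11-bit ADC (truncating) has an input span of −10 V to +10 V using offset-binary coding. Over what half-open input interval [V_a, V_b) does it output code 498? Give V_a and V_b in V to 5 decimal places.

[-5.13672 V, -5.12695 V)

LSB = 20/2^11 = 9.766 mV.
V_a = V_low + 498·LSB = -5.13672 V; V_b = V_low + 499·LSB = -5.12695 V.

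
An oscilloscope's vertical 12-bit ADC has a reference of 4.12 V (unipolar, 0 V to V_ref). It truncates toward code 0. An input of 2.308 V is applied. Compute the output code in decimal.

code 2294

With 4096 levels over 4.12 V, one step is 1.006 mV.
Input sits at 2294.555 steps above V_low.
So the output code is 2294.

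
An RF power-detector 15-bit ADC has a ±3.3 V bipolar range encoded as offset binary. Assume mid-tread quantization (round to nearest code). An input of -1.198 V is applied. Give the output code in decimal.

code 10436

LSB = 6.6 V / 32768 = 201.42 µV.
Input sits at 10436.112 steps above V_low.
So the output code is 10436.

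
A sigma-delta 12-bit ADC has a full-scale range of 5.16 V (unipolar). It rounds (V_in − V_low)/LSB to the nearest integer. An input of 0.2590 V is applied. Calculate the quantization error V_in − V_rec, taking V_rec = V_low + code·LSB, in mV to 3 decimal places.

-0.512 mV

One LSB is 5.16 V / 4096 = 1.260 mV.
(V_in − V_low)/LSB = (0.2590 − 0)/0.00125977 = 205.5938 → code 206 (round).
Code 206 maps back to 0 + 206×0.00125977 V = 0.25951172 V.
Difference: -0.000511719 V → -0.512 mV.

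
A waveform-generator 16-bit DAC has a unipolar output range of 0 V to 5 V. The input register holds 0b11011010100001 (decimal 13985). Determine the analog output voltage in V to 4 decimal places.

1.0670 V

LSB = 5 V / 2^16 = 76.29 µV.
Code 0b11011010100001 = 13985 decimal.
V_out = 0 + 13985 × 7.62939e-05 V = 1.06697 V.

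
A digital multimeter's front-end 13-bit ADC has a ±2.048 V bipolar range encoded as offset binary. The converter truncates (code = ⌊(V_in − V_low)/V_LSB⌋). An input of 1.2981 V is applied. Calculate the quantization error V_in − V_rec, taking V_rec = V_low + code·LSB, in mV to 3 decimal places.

One LSB is 4.096 V / 8192 = 0.500 mV.
(V_in − V_low)/LSB = (1.2981 − (−2.048))/0.0005 = 6692.2000 → code 6692 (floor).
Reconstructed: 1.298 V.
Error = 1.2981 − 1.298 = 0.0001 V = 0.100 mV.

0.100 mV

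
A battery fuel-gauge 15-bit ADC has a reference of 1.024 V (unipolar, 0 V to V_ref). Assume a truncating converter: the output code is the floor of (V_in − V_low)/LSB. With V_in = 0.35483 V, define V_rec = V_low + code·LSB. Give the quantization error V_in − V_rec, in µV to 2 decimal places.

LSB = 1.024/2^15 = 31.25 µV.
Scaled input = 11354.5600 LSBs, so code = 11354.
Reconstructed: 0.3548125 V.
Error = 0.35483 − 0.3548125 = 1.75e-05 V = 17.50 µV.

17.50 µV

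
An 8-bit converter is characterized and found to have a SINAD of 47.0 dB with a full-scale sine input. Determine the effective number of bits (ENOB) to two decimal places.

7.51 bits

ENOB = (SINAD − 1.76) / 6.02 = (47.0 − 1.76)/6.02 = 7.515.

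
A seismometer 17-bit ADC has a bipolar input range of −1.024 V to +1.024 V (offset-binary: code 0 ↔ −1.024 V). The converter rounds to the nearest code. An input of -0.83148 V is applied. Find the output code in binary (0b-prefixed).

LSB = 2.048 V / 131072 = 15.62 µV.
(-0.83148 − (−1.024)) / 1.5625e-05 = 12321.280 LSBs.
round(12321.280) = 12321.
In binary (0b-prefixed): 0b11000000100001.

code 0b11000000100001 (decimal 12321)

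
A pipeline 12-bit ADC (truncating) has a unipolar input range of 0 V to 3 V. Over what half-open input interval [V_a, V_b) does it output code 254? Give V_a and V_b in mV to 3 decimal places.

LSB = 3/2^12 = 0.732 mV.
V_a = V_low + 254·LSB = 0.186035 V; V_b = V_low + 255·LSB = 0.186768 V.

[186.035 mV, 186.768 mV)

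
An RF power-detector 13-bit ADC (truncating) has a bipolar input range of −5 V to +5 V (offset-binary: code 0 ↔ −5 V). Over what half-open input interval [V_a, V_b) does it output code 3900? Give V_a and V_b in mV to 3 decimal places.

[-239.258 mV, -238.037 mV)

LSB = 10/2^13 = 1.221 mV.
V_a = V_low + 3900·LSB = -0.239258 V; V_b = V_low + 3901·LSB = -0.238037 V.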